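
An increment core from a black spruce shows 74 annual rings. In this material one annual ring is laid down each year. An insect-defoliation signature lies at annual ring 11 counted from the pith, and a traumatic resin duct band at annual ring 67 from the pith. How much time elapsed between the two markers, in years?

The two markers are separated by 67 − 11 = 56 annual rings.
That is 56 years at one annual ring per year.

56 years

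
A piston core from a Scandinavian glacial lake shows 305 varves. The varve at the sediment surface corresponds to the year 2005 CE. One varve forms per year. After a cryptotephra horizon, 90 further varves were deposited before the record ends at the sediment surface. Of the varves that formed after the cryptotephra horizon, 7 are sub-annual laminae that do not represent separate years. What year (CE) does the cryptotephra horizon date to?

90 varves post-date the cryptotephra horizon.
90 − 7 false = 83 true varves after the cryptotephra horizon.
2005 − 83 = 1922 CE.

1922 CE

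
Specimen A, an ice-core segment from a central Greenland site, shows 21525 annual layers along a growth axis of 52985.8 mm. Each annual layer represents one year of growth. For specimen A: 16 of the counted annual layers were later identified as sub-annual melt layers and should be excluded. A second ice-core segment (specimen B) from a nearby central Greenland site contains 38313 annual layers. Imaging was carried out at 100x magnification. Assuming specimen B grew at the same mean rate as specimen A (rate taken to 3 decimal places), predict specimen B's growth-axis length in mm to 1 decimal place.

94364.9 mm

Specimen A: true annual layer count = 21525 − 16 = 21509.
A: Mean rate = 52985.8 mm / 21509 years ≈ 2.463 mm per year.
Length of B = 2.463 × 38313 = 94364.9 mm.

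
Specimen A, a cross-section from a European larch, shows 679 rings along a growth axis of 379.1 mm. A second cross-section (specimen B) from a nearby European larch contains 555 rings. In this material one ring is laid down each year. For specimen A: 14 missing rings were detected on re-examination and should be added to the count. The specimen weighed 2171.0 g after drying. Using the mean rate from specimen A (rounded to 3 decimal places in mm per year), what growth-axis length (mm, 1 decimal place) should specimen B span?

Specimen A: true ring count = 679 + 14 = 693.
A: 379.1 mm over 693 years gives 379.1 / 693 ≈ 0.547 mm/yr.
Length of B = 0.547 × 555 = 303.6 mm.

303.6 mm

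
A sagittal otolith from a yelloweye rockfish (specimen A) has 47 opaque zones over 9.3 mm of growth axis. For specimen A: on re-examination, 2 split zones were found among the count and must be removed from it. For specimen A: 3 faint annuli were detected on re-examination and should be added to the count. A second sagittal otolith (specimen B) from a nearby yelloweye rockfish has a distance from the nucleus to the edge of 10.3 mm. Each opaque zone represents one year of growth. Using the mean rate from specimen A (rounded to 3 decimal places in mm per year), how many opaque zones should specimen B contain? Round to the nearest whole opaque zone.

53 opaque zones

Specimen A: correcting the raw count gives 47 − 2 + 3 = 48 true opaque zones.
A: Extension rate ≈ 9.3 / 48 = 0.194 mm per year.
Specimen B: 10.3 mm / 0.194 mm per year = 53.09 years ≈ 53 opaque zones.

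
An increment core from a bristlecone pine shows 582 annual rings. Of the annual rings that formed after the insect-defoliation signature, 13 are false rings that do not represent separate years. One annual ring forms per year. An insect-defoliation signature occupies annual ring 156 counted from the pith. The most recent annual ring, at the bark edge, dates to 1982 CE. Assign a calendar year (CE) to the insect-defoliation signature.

Between annual ring 156 and the bark edge there are 582 − 156 = 426 annual rings.
Removing the 13 false annual rings leaves 426 − 13 = 413 true annual rings beyond the insect-defoliation signature.
1982 − 413 = 1569 CE.

1569 CE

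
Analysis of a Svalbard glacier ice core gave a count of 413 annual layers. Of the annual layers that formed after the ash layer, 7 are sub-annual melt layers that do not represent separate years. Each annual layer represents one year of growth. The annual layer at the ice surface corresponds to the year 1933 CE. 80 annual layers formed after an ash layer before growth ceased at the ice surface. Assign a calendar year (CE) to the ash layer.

80 annual layers post-date the ash layer.
80 − 7 false = 73 true annual layers after the ash layer.
The annual layer at the ice surface is 1933 CE, so the ash layer dates to 1933 − 73 = 1860 CE.

1860 CE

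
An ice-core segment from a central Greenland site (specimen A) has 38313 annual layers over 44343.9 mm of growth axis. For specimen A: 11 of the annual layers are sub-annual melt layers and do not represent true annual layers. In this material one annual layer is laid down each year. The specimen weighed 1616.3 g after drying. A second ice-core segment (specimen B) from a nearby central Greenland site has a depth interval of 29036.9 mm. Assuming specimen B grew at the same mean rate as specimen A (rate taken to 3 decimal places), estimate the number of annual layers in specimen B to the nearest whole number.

25075 annual layers

Specimen A: true annual layer count = 38313 − 11 = 38302.
A: Extension rate ≈ 44343.9 / 38302 = 1.158 mm per year.
Specimen B: 29036.9 mm / 1.158 mm per year = 25075.04 years ≈ 25075 annual layers.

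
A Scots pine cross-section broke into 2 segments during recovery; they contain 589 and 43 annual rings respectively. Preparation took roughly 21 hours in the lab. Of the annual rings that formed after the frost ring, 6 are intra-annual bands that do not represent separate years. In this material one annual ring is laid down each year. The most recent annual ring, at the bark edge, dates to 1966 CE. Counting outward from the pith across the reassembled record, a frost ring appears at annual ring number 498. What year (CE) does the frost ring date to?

1838 CE

Total annual rings = 589 + 43 = 632.
632 − 498 = 134 annual rings lie beyond the frost ring toward the bark edge.
Removing the 6 false annual rings leaves 134 − 6 = 128 true annual rings beyond the frost ring.
The annual ring at the bark edge is 1966 CE, so the frost ring dates to 1966 − 128 = 1838 CE.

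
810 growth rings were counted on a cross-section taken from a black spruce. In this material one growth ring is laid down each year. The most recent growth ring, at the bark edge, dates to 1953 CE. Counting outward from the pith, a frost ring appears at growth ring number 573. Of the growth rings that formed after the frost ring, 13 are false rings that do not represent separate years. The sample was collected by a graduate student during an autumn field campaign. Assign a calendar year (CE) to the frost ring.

1729 CE

810 − 573 = 237 growth rings lie beyond the frost ring toward the bark edge.
237 − 13 false = 224 true growth rings after the frost ring.
Counting back 224 years from 1953 CE places the frost ring in 1953 − 224 = 1729 CE.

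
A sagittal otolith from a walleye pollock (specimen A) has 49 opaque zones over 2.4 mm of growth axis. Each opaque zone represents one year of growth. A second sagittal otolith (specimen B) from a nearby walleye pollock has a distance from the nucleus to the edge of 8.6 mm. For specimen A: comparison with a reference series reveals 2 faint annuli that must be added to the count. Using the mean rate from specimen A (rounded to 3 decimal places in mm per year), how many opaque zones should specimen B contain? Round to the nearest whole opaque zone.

183 opaque zones

Specimen A: true opaque zone count = 49 + 2 = 51.
A: Mean rate = 2.4 mm / 51 years ≈ 0.047 mm/year.
Specimen B: 8.6 mm / 0.047 mm per year = 182.98 years ≈ 183 opaque zones.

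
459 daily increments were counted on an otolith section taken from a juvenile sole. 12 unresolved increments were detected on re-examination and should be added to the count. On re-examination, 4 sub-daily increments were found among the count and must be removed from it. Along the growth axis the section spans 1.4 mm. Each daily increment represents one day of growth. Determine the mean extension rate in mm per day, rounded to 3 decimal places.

After corrections the count is 459 − 4 + 12 = 467 daily increments.
Mean rate = 1.4 mm / 467 days ≈ 0.003 mm per day.

0.003 mm per day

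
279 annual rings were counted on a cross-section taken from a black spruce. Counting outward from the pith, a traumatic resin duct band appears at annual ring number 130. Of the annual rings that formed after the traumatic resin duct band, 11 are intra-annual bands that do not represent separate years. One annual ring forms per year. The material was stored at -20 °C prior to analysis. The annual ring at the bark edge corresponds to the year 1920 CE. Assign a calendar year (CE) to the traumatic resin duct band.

Between annual ring 130 and the bark edge there are 279 − 130 = 149 annual rings.
149 − 11 false = 138 true annual rings after the traumatic resin duct band.
Counting back 138 years from 1920 CE places the traumatic resin duct band in 1920 − 138 = 1782 CE.

1782 CE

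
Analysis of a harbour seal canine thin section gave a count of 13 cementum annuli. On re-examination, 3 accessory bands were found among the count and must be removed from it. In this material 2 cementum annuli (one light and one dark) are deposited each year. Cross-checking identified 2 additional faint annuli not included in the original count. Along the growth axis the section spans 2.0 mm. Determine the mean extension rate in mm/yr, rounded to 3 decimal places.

After corrections the count is 13 − 3 + 2 = 12 cementum annuli.
With 2 cementum annuli per year, 12 / 2 = 6 years.
2.0 mm over 6 years gives 2.0 / 6 ≈ 0.333 mm/yr.

0.333 mm/yr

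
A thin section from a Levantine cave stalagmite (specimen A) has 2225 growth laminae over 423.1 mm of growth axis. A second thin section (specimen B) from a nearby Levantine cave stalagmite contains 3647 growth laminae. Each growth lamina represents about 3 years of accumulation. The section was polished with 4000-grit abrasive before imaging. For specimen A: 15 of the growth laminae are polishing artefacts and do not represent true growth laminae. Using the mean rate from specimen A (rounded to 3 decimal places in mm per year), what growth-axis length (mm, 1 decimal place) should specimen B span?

Specimen A: correcting the raw count gives 2225 − 15 = 2210 true growth laminae.
Specimen A: 2210 growth laminae at 3 years each span 2210 × 3 = 6630 years.
A: Extension rate ≈ 423.1 / 6630 = 0.064 mm/yr.
Specimen B: multiplying by 3 years per growth lamina: 3647 × 3 = 10941 years. For B, 0.064 mm/year × 10941 years = 700.2 mm.

700.2 mm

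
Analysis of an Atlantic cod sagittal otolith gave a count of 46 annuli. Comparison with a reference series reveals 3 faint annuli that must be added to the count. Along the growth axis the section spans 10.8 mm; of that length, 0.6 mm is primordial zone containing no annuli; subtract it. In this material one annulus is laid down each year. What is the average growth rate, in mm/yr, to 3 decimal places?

0.208 mm/yr

After corrections the count is 46 + 3 = 49 annuli.
Removing the 0.6 mm offcut leaves 10.8 − 0.6 = 10.2 mm.
Extension rate ≈ 10.2 / 49 = 0.208 mm/yr.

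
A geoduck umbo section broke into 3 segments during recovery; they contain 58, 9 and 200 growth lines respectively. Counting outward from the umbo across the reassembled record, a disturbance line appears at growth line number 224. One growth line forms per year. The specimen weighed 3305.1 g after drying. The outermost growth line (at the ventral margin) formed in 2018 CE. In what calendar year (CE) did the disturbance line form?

1975 CE

Total growth lines = 58 + 9 + 200 = 267.
Between growth line 224 and the ventral margin there are 267 − 224 = 43 growth lines.
2018 − 43 = 1975 CE.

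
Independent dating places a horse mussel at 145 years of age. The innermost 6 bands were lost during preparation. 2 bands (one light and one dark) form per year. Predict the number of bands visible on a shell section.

284 bands

With 2 bands per year, 145 years would produce 145 × 2 = 290 bands.
Subtracting the 6 bands not captured gives 290 − 6 = 284 bands in the record.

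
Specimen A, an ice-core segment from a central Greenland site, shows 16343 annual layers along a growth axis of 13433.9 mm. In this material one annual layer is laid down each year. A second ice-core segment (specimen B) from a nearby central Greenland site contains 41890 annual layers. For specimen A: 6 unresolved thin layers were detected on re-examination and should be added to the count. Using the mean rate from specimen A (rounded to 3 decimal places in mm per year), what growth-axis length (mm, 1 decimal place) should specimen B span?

Specimen A: true annual layer count = 16343 + 6 = 16349.
A: Extension rate ≈ 13433.9 / 16349 = 0.822 mm/yr.
For B, 0.822 mm/year × 41890 years = 34433.6 mm.

34433.6 mm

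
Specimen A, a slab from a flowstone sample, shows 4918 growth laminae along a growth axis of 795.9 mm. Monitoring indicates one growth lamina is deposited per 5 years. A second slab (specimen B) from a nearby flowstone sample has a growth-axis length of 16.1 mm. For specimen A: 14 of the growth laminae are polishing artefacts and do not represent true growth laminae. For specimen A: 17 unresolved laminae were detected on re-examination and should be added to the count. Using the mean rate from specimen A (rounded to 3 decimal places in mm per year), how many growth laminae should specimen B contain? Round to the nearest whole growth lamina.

101 growth laminae

Specimen A: adjusted count: 4918 − 14 + 17 = 4921 growth laminae.
Specimen A: at 5 years per growth lamina, 4921 × 5 = 24605 years.
A: 795.9 mm over 24605 years gives 795.9 / 24605 ≈ 0.032 mm/year.
For B, 16.1 / 0.032 = 503.13 years; at 5 years per growth lamina that is 503.13 / 5 ≈ 101 growth laminae.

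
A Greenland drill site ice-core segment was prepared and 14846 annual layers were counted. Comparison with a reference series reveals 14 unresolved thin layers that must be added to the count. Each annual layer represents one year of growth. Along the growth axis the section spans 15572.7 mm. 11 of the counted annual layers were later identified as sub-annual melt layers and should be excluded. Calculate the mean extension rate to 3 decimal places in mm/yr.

After corrections the count is 14846 − 11 + 14 = 14849 annual layers.
15572.7 mm over 14849 years gives 15572.7 / 14849 ≈ 1.049 mm/yr.

1.049 mm/yr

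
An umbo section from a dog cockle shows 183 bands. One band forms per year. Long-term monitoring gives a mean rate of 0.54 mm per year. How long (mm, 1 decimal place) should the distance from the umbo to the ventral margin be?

183 years of growth are recorded.
Length ≈ 0.54 × 183 = 98.8 mm.

98.8 mm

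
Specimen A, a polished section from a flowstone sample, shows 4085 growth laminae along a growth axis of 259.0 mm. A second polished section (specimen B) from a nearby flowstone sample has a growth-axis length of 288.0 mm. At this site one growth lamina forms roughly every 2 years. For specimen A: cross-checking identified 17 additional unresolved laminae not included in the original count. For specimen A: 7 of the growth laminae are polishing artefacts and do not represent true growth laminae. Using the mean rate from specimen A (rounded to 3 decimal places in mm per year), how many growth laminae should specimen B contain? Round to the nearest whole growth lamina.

Specimen A: after corrections the count is 4085 − 7 + 17 = 4095 growth laminae.
Specimen A: at 2 years per growth lamina, 4095 × 2 = 8190 years.
A: 259.0 mm over 8190 years gives 259.0 / 8190 ≈ 0.032 mm/year.
Specimen B: 288.0 mm / 0.032 mm per year = 9000.00 years; at 2 years per growth lamina that is 9000.00 / 2 ≈ 4500 growth laminae.

4500 growth laminae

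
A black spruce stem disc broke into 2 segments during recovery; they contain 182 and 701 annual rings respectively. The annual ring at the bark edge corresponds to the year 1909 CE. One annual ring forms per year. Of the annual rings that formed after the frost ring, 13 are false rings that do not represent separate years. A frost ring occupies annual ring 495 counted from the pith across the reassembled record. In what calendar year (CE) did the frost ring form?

1534 CE

Total annual rings = 182 + 701 = 883.
The frost ring sits at annual ring 495 from the pith, so 883 − 495 = 388 annual rings formed after it.
Excluding 13 false annual rings: 388 − 13 = 375.
The annual ring at the bark edge is 1909 CE, so the frost ring dates to 1909 − 375 = 1534 CE.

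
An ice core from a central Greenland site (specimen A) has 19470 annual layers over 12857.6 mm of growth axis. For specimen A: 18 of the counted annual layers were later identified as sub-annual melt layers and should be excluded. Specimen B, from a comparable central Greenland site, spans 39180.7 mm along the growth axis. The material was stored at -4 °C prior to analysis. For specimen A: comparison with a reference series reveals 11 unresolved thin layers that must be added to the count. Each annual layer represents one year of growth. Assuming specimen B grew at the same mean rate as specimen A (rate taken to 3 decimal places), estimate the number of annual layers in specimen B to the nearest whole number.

Specimen A: adjusted count: 19470 − 18 + 11 = 19463 annual layers.
A: 12857.6 mm over 19463 years gives 12857.6 / 19463 ≈ 0.661 mm/year.
B spans 39180.7 / 0.661 = 59274.89 years ≈ 59275 annual layers.

59275 annual layers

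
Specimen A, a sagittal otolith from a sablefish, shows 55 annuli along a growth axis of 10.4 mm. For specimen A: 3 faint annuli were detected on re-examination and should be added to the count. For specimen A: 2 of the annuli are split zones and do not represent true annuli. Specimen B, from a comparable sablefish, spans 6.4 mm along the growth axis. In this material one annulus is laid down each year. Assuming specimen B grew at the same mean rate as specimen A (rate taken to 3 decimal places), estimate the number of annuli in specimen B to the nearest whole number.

Specimen A: true annulus count = 55 − 2 + 3 = 56.
A: Mean rate = 10.4 mm / 56 years ≈ 0.186 mm per year.
B spans 6.4 / 0.186 = 34.41 years ≈ 34 annuli.

34 annuli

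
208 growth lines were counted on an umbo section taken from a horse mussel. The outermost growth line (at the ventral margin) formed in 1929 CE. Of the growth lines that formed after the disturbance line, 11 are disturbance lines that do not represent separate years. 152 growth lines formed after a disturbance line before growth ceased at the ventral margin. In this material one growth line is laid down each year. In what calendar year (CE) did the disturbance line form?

152 growth lines post-date the disturbance line.
Removing the 11 false growth lines leaves 152 − 11 = 141 true growth lines beyond the disturbance line.
Counting back 141 years from 1929 CE places the disturbance line in 1929 − 141 = 1788 CE.

1788 CE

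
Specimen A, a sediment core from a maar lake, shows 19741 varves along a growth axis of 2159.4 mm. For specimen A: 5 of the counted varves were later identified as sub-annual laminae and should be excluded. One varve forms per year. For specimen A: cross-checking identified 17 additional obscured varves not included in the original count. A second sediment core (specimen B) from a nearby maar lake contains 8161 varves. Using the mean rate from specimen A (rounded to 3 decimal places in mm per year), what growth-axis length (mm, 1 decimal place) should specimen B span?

Specimen A: after corrections the count is 19741 − 5 + 17 = 19753 varves.
A: Mean rate = 2159.4 mm / 19753 years ≈ 0.109 mm/year.
For B, 0.109 mm/year × 8161 years = 889.5 mm.

889.5 mm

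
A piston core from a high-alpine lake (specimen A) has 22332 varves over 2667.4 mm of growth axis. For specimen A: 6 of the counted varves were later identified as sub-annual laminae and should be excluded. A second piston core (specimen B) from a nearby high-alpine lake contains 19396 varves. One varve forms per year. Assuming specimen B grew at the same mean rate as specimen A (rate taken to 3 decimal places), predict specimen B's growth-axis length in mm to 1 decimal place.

Specimen A: after corrections the count is 22332 − 6 = 22326 varves.
A: Extension rate ≈ 2667.4 / 22326 = 0.119 mm/year.
B's length ≈ 0.119 × 19396 = 2308.1 mm.

2308.1 mm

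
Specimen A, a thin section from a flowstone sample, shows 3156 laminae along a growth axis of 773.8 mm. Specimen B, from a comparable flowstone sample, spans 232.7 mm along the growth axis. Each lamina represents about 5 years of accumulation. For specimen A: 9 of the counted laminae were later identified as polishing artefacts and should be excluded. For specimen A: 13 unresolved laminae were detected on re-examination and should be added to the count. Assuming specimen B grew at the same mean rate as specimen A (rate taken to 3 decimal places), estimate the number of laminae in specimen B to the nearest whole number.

950 laminae

Specimen A: adjusted count: 3156 − 9 + 13 = 3160 laminae.
Specimen A: at 5 years per lamina, 3160 × 5 = 15800 years.
A: Extension rate ≈ 773.8 / 15800 = 0.049 mm/yr.
For B, 232.7 / 0.049 = 4748.98 years; at 5 years per lamina that is 4748.98 / 5 ≈ 950 laminae.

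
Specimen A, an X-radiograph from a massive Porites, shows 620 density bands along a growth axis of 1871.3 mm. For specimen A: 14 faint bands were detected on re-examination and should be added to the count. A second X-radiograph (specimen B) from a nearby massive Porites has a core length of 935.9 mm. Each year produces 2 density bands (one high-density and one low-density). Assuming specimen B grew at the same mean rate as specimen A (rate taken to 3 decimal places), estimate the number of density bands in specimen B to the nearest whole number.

Specimen A: correcting the raw count gives 620 + 14 = 634 true density bands.
Specimen A: 634 density bands at 2 per year is 634 / 2 = 317 years.
A: Mean rate = 1871.3 mm / 317 years ≈ 5.903 mm/yr.
B spans 935.9 / 5.903 = 158.55 years; at 2 density bands per year that is 158.55 × 2 ≈ 317 density bands.

317 density bands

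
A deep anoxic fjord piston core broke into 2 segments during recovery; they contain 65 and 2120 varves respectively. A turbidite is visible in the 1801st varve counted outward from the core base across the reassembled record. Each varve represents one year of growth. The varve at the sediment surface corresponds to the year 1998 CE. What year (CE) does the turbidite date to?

Total varves = 65 + 2120 = 2185.
The turbidite sits at varve 1801 from the core base, so 2185 − 1801 = 384 varves formed after it.
Counting back 384 years from 1998 CE places the turbidite in 1998 − 384 = 1614 CE.

1614 CE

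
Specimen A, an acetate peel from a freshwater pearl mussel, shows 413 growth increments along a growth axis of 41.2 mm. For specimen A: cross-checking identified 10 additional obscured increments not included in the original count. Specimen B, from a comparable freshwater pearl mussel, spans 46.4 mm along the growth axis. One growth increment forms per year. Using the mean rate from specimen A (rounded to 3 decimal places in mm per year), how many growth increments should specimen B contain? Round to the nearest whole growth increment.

Specimen A: correcting the raw count gives 413 + 10 = 423 true growth increments.
A: Extension rate ≈ 41.2 / 423 = 0.097 mm/year.
For B, 46.4 / 0.097 = 478.35 years ≈ 478 growth increments.

478 growth increments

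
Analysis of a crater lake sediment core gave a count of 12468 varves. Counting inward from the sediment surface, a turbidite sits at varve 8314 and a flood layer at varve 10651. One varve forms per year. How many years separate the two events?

2337 yr

10651 − 8314 = 2337 varves lie between the two events.
One varve per year makes the interval 2337 years.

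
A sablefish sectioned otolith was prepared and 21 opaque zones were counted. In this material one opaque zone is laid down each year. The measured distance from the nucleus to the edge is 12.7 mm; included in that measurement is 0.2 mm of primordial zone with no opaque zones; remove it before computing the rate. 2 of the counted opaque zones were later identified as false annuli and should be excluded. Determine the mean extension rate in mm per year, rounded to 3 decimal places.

0.658 mm per year

Adjusted count: 21 − 2 = 19 opaque zones.
Net length = 12.7 − 0.2 = 12.5 mm.
Extension rate ≈ 12.5 / 19 = 0.658 mm per year.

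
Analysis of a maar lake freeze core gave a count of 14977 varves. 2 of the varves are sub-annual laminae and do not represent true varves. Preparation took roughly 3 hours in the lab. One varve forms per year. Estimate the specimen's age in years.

14975 yr

True varve count = 14977 − 2 = 14975.
With a one-to-one varve periodicity this is 14975 years.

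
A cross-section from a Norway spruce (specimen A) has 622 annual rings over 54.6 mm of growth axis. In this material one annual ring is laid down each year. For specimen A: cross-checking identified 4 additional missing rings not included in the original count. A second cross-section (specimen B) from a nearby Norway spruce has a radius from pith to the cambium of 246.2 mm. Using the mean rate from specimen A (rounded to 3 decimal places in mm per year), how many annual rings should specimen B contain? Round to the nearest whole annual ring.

2830 annual rings

Specimen A: true annual ring count = 622 + 4 = 626.
A: 54.6 mm over 626 years gives 54.6 / 626 ≈ 0.087 mm per year.
B spans 246.2 / 0.087 = 2829.89 years ≈ 2830 annual rings.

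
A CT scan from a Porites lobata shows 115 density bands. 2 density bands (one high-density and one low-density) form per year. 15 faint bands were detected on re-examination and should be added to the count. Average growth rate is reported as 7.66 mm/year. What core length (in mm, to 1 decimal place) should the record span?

497.9 mm

True density band count = 115 + 15 = 130.
130 density bands at 2 per year is 130 / 2 = 65 years.
Predicted length = 7.66 mm/year × 65 years = 497.9 mm.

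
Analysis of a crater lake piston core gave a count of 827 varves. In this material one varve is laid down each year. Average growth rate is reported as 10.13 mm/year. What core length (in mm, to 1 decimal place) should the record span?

8377.5 mm

The record spans 827 years at 10.13 mm per year.
Predicted length = 10.13 mm/year × 827 years = 8377.5 mm.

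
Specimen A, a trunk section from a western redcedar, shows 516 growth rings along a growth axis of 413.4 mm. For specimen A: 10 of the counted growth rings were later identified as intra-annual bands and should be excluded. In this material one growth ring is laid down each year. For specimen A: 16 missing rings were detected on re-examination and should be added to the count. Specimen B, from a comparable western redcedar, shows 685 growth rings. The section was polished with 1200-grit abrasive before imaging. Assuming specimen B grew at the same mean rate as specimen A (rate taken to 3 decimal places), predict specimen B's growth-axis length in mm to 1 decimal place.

Specimen A: correcting the raw count gives 516 − 10 + 16 = 522 true growth rings.
A: Extension rate ≈ 413.4 / 522 = 0.792 mm/yr.
B's length ≈ 0.792 × 685 = 542.5 mm.

542.5 mm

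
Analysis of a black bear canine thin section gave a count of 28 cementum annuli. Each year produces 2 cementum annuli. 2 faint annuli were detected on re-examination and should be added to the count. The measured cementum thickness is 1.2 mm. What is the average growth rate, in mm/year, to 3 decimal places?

After corrections the count is 28 + 2 = 30 cementum annuli.
30 cementum annuli at 2 per year is 30 / 2 = 15 years.
1.2 mm over 15 years gives 1.2 / 15 ≈ 0.080 mm/year.

0.080 mm/year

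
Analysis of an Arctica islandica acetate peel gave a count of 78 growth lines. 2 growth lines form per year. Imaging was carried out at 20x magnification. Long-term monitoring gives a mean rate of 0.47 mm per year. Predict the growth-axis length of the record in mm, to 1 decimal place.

18.3 mm

With 2 growth lines per year, 78 / 2 = 39 years.
Length ≈ 0.47 × 39 = 18.3 mm.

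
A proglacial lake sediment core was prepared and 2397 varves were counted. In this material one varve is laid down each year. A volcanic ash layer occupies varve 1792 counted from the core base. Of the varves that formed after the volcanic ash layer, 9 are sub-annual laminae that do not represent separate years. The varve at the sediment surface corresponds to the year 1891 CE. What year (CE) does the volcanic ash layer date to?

1295 CE

2397 − 1792 = 605 varves lie beyond the volcanic ash layer toward the sediment surface.
Removing the 9 false varves leaves 605 − 9 = 596 true varves beyond the volcanic ash layer.
1891 − 596 = 1295 CE.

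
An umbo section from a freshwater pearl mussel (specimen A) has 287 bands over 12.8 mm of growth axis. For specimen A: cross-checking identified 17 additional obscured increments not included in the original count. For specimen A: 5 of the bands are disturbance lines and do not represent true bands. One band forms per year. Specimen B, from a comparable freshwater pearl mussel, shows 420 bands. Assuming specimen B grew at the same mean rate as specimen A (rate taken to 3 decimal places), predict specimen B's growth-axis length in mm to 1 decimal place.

18.1 mm

Specimen A: adjusted count: 287 − 5 + 17 = 299 bands.
A: Extension rate ≈ 12.8 / 299 = 0.043 mm/yr.
For B, 0.043 mm/year × 420 years = 18.1 mm.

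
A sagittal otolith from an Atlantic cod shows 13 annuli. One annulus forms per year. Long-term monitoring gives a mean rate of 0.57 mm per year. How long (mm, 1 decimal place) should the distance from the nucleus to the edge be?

The record spans 13 years at 0.57 mm per year.
Length ≈ 0.57 × 13 = 7.4 mm.

7.4 mm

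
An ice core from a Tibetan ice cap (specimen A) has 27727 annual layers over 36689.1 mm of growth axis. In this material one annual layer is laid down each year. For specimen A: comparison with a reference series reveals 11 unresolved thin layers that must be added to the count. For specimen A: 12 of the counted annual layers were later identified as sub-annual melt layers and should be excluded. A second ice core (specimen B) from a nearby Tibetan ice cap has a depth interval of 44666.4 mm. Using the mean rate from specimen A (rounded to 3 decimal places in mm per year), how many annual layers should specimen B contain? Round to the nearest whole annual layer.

Specimen A: correcting the raw count gives 27727 − 12 + 11 = 27726 true annual layers.
A: 36689.1 mm over 27726 years gives 36689.1 / 27726 ≈ 1.323 mm/year.
For B, 44666.4 / 1.323 = 33761.45 years ≈ 33761 annual layers.

33761 annual layers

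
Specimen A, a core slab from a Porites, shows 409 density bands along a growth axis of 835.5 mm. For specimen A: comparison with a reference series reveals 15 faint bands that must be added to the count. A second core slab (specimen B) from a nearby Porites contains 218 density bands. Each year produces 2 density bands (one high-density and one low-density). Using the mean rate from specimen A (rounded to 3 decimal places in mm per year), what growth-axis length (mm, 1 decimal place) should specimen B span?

429.6 mm

Specimen A: true density band count = 409 + 15 = 424.
Specimen A: with 2 density bands per year, 424 / 2 = 212 years.
A: 835.5 mm over 212 years gives 835.5 / 212 ≈ 3.941 mm/yr.
Specimen B: with 2 density bands per year, 218 / 2 = 109 years. For B, 3.941 mm/year × 109 years = 429.6 mm.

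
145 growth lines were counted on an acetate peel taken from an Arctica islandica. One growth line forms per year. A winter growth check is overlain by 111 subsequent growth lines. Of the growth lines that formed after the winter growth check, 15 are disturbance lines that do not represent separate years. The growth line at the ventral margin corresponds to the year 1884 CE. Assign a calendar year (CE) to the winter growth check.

There are 111 growth lines younger than the winter growth check.
Removing the 15 false growth lines leaves 111 − 15 = 96 true growth lines beyond the winter growth check.
1884 − 96 = 1788 CE.

1788 CE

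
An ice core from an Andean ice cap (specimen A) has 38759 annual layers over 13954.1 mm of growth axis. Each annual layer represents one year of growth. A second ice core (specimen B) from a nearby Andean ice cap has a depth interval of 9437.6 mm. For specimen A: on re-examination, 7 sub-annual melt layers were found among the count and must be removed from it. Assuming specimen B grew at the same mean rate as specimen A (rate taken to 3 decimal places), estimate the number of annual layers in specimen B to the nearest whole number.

26216 annual layers

Specimen A: correcting the raw count gives 38759 − 7 = 38752 true annual layers.
A: Mean rate = 13954.1 mm / 38752 years ≈ 0.360 mm/yr.
B spans 9437.6 / 0.360 = 26215.56 years ≈ 26216 annual layers.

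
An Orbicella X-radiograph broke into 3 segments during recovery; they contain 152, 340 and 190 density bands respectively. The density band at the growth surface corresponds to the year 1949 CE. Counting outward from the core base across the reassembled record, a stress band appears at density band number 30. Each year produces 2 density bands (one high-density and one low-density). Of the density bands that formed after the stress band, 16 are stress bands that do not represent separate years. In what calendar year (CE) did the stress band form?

Total density bands = 152 + 340 + 190 = 682.
682 − 30 = 652 density bands lie beyond the stress band toward the growth surface.
Removing the 16 false density bands leaves 652 − 16 = 636 true density bands beyond the stress band.
636 density bands at 2 per year is 636 / 2 = 318 years.
1949 − 318 = 1631 CE.

1631 CE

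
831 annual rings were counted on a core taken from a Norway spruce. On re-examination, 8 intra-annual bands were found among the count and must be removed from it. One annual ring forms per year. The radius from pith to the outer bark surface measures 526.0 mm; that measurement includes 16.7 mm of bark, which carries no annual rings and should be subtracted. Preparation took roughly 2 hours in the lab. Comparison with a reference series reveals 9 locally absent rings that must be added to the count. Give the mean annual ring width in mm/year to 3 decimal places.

After corrections the count is 831 − 8 + 9 = 832 annual rings.
The growth record spans 526.0 − 16.7 = 509.3 mm.
Mean rate = 509.3 mm / 832 years ≈ 0.612 mm/year.

0.612 mm/year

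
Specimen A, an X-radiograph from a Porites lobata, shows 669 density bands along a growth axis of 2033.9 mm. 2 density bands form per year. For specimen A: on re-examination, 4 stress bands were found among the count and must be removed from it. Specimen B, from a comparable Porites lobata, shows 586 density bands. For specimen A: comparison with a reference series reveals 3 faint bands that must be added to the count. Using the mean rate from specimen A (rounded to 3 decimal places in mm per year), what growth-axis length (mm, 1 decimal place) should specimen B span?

1784.4 mm

Specimen A: after corrections the count is 669 − 4 + 3 = 668 density bands.
Specimen A: with 2 density bands per year, 668 / 2 = 334 years.
A: 2033.9 mm over 334 years gives 2033.9 / 334 ≈ 6.090 mm/year.
Specimen B: with 2 density bands per year, 586 / 2 = 293 years. Length of B = 6.090 × 293 = 1784.4 mm.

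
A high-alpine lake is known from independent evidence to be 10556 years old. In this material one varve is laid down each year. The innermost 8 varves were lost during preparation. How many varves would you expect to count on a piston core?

At one varve per year, 10556 years correspond to 10556 varves.
Subtracting the 8 varves not captured gives 10556 − 8 = 10548 varves in the record.

10548 varves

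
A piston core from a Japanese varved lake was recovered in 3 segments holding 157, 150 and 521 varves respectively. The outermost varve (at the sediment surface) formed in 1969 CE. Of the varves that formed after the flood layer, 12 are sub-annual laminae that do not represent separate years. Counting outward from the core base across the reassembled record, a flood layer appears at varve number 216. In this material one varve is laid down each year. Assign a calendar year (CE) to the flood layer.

Total varves = 157 + 150 + 521 = 828.
The flood layer sits at varve 216 from the core base, so 828 − 216 = 612 varves formed after it.
Removing the 12 false varves leaves 612 − 12 = 600 true varves beyond the flood layer.
Counting back 600 years from 1969 CE places the flood layer in 1969 − 600 = 1369 CE.

1369 CE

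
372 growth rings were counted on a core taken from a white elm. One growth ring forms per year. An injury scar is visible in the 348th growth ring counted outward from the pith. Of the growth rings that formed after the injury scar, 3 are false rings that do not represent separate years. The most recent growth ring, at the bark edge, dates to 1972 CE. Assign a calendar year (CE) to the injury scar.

Between growth ring 348 and the bark edge there are 372 − 348 = 24 growth rings.
Removing the 3 false growth rings leaves 24 − 3 = 21 true growth rings beyond the injury scar.
The growth ring at the bark edge is 1972 CE, so the injury scar dates to 1972 − 21 = 1951 CE.

1951 CE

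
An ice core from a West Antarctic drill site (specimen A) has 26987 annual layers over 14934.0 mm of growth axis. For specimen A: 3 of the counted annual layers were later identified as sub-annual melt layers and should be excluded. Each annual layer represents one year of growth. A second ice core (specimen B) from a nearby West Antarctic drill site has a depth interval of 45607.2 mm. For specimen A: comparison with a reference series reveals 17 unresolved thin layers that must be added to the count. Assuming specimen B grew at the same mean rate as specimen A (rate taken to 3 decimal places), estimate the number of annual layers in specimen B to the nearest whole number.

82472 annual layers

Specimen A: true annual layer count = 26987 − 3 + 17 = 27001.
A: Mean rate = 14934.0 mm / 27001 years ≈ 0.553 mm per year.
Specimen B: 45607.2 mm / 0.553 mm per year = 82472.33 years ≈ 82472 annual layers.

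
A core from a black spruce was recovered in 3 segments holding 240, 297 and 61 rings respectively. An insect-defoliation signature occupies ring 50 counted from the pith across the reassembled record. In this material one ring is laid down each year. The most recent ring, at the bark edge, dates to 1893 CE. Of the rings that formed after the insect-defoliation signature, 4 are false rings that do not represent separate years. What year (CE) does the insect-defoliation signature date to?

Total rings = 240 + 297 + 61 = 598.
598 − 50 = 548 rings lie beyond the insect-defoliation signature toward the bark edge.
Removing the 4 false rings leaves 548 − 4 = 544 true rings beyond the insect-defoliation signature.
Counting back 544 years from 1893 CE places the insect-defoliation signature in 1893 − 544 = 1349 CE.

1349 CE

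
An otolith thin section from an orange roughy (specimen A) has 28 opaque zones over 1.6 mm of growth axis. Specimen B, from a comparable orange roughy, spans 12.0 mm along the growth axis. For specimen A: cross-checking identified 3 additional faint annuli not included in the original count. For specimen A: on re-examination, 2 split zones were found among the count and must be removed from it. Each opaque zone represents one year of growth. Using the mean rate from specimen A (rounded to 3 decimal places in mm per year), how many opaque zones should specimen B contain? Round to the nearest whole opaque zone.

218 opaque zones

Specimen A: correcting the raw count gives 28 − 2 + 3 = 29 true opaque zones.
A: Mean rate = 1.6 mm / 29 years ≈ 0.055 mm per year.
Specimen B: 12.0 mm / 0.055 mm per year = 218.18 years ≈ 218 opaque zones.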